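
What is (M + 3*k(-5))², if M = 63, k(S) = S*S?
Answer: 19044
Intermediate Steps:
k(S) = S²
(M + 3*k(-5))² = (63 + 3*(-5)²)² = (63 + 3*25)² = (63 + 75)² = 138² = 19044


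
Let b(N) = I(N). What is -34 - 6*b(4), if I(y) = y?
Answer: -58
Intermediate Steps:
b(N) = N
-34 - 6*b(4) = -34 - 6*4 = -34 - 24 = -58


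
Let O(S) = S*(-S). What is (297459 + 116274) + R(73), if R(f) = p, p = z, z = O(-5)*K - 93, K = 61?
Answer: 412115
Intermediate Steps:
O(S) = -S**2
z = -1618 (z = -1*(-5)**2*61 - 93 = -1*25*61 - 93 = -25*61 - 93 = -1525 - 93 = -1618)
p = -1618
R(f) = -1618
(297459 + 116274) + R(73) = (297459 + 116274) - 1618 = 413733 - 1618 = 412115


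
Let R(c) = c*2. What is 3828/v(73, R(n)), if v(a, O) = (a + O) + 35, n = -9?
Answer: 638/15 ≈ 42.533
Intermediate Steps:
R(c) = 2*c
v(a, O) = 35 + O + a (v(a, O) = (O + a) + 35 = 35 + O + a)
3828/v(73, R(n)) = 3828/(35 + 2*(-9) + 73) = 3828/(35 - 18 + 73) = 3828/90 = 3828*(1/90) = 638/15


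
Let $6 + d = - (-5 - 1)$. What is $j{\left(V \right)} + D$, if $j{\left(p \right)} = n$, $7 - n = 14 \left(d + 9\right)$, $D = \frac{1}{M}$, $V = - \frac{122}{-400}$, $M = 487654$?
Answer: $- \frac{58030825}{487654} \approx -119.0$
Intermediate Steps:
$V = \frac{61}{200}$ ($V = \left(-122\right) \left(- \frac{1}{400}\right) = \frac{61}{200} \approx 0.305$)
$d = 0$ ($d = -6 - \left(-5 - 1\right) = -6 - -6 = -6 + 6 = 0$)
$D = \frac{1}{487654} \approx 2.0506 \cdot 10^{-6}$
$n = -119$ ($n = 7 - 14 \left(0 + 9\right) = 7 - 14 \cdot 9 = 7 - 126 = -119$)
$j{\left(p \right)} = -119$
$j{\left(V \right)} + D = -119 + \frac{1}{487654} = - \frac{58030825}{487654}$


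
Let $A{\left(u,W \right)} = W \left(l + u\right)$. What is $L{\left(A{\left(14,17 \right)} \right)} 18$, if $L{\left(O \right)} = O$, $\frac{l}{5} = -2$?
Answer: $1224$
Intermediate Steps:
$l = -10$ ($l = 5 \left(-2\right) = -10$)
$A{\left(u,W \right)} = W \left(-10 + u\right)$
$L{\left(A{\left(14,17 \right)} \right)} 18 = 17 \left(-10 + 14\right) 18 = 17 \cdot 4 \cdot 18 = 68 \cdot 18 = 1224$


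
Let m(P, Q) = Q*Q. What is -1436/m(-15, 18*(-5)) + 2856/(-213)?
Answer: -1953289/143775 ≈ -13.586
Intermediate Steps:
m(P, Q) = Q²
-1436/m(-15, 18*(-5)) + 2856/(-213) = -1436/((18*(-5))²) + 2856/(-213) = -1436/((-90)²) + 2856*(-1/213) = -1436/8100 - 952/71 = -1436*1/8100 - 952/71 = -359/2025 - 952/71 = -1953289/143775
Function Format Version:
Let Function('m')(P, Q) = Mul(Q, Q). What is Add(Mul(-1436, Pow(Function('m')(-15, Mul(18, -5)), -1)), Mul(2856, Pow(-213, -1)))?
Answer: Rational(-1953289, 143775) ≈ -13.586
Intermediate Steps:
Function('m')(P, Q) = Pow(Q, 2)
Add(Mul(-1436, Pow(Function('m')(-15, Mul(18, -5)), -1)), Mul(2856, Pow(-213, -1))) = Add(Mul(-1436, Pow(Pow(Mul(18, -5), 2), -1)), Mul(2856, Pow(-213, -1))) = Add(Mul(-1436, Pow(Pow(-90, 2), -1)), Mul(2856, Rational(-1, 213))) = Add(Mul(-1436, Pow(8100, -1)), Rational(-952, 71)) = Add(Mul(-1436, Rational(1, 8100)), Rational(-952, 71)) = Add(Rational(-359, 2025), Rational(-952, 71)) = Rational(-1953289, 143775)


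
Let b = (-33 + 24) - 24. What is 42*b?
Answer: -1386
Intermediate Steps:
b = -33 (b = -9 - 24 = -33)
42*b = 42*(-33) = -1386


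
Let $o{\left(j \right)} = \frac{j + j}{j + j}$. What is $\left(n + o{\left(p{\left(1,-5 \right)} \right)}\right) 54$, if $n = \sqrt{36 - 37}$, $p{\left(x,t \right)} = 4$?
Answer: $54 + 54 i \approx 54.0 + 54.0 i$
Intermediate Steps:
$n = i$ ($n = \sqrt{-1} = i \approx 1.0 i$)
$o{\left(j \right)} = 1$ ($o{\left(j \right)} = \frac{2 j}{2 j} = 2 j \frac{1}{2 j} = 1$)
$\left(n + o{\left(p{\left(1,-5 \right)} \right)}\right) 54 = \left(i + 1\right) 54 = \left(1 + i\right) 54 = 54 + 54 i$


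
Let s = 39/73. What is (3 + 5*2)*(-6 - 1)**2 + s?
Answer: 46540/73 ≈ 637.53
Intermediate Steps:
s = 39/73 (s = 39*(1/73) = 39/73 ≈ 0.53425)
(3 + 5*2)*(-6 - 1)**2 + s = (3 + 5*2)*(-6 - 1)**2 + 39/73 = (3 + 10)*(-7)**2 + 39/73 = 13*49 + 39/73 = 637 + 39/73 = 46540/73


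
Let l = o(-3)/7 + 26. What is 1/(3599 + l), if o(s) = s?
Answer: 7/25372 ≈ 0.00027589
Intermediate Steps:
l = 179/7 (l = -3/7 + 26 = 179/7 ≈ 25.571)
1/(3599 + l) = 1/(3599 + 179/7) = 1/(25372/7) = 7/25372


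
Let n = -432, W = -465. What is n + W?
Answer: -897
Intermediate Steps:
n + W = -432 - 465 = -897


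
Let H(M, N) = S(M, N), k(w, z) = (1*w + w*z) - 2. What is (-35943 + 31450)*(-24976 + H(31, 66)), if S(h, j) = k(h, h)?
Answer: 107769098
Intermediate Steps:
k(w, z) = -2 + w + w*z (k(w, z) = (w + w*z) - 2 = -2 + w + w*z)
S(h, j) = -2 + h + h² (S(h, j) = -2 + h + h*h = -2 + h + h²)
H(M, N) = -2 + M + M²
(-35943 + 31450)*(-24976 + H(31, 66)) = (-35943 + 31450)*(-24976 + (-2 + 31 + 31²)) = -4493*(-24976 + (-2 + 31 + 961)) = -4493*(-24976 + 990) = -4493*(-23986) = 107769098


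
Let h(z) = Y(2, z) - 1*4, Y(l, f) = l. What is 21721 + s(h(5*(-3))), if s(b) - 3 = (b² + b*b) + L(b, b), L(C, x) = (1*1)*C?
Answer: 21730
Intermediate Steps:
h(z) = -2 (h(z) = 2 - 1*4 = 2 - 4 = -2)
L(C, x) = C (L(C, x) = 1*C = C)
s(b) = 3 + b + 2*b² (s(b) = 3 + ((b² + b*b) + b) = 3 + ((b² + b²) + b) = 3 + (2*b² + b) = 3 + (b + 2*b²) = 3 + b + 2*b²)
21721 + s(h(5*(-3))) = 21721 + (3 - 2 + 2*(-2)²) = 21721 + (3 - 2 + 2*4) = 21721 + (3 - 2 + 8) = 21721 + 9 = 21730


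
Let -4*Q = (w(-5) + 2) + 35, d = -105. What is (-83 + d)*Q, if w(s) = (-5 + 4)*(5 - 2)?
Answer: 1598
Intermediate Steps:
w(s) = -3 (w(s) = -1*3 = -3)
Q = -17/2 (Q = -((-3 + 2) + 35)/4 = -(-1 + 35)/4 = -¼*34 = -17/2 ≈ -8.5000)
(-83 + d)*Q = (-83 - 105)*(-17/2) = -188*(-17/2) = 1598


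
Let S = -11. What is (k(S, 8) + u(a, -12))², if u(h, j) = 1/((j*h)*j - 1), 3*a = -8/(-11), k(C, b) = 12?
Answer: 20133169/139129 ≈ 144.71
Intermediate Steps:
a = 8/33 (a = (-8/(-11))/3 = (-8*(-1/11))/3 = (⅓)*(8/11) = 8/33 ≈ 0.24242)
u(h, j) = 1/(-1 + h*j²) (u(h, j) = 1/((h*j)*j - 1) = 1/(h*j² - 1) = 1/(-1 + h*j²))
(k(S, 8) + u(a, -12))² = (12 + 1/(-1 + (8/33)*(-12)²))² = (12 + 1/(-1 + (8/33)*144))² = (12 + 1/(-1 + 384/11))² = (12 + 1/(373/11))² = (12 + 11/373)² = (4487/373)² = 20133169/139129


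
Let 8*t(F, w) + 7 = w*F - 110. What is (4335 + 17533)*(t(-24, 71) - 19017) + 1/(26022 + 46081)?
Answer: -60687863508655/144206 ≈ -4.2084e+8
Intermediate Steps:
t(F, w) = -117/8 + F*w/8 (t(F, w) = -7/8 + (w*F - 110)/8 = -7/8 + (F*w - 110)/8 = -7/8 + (-110 + F*w)/8 = -7/8 + (-55/4 + F*w/8) = -117/8 + F*w/8)
(4335 + 17533)*(t(-24, 71) - 19017) + 1/(26022 + 46081) = (4335 + 17533)*((-117/8 + (⅛)*(-24)*71) - 19017) + 1/(26022 + 46081) = 21868*((-117/8 - 213) - 19017) + 1/72103 = 21868*(-1821/8 - 19017) + 1/72103 = 21868*(-153957/8) + 1/72103 = -841682919/2 + 1/72103 = -60687863508655/144206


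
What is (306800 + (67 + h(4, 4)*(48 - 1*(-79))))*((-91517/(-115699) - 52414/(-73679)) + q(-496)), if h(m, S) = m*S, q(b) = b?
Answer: -1302129087024988713/8524586621 ≈ -1.5275e+8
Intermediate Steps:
h(m, S) = S*m
(306800 + (67 + h(4, 4)*(48 - 1*(-79))))*((-91517/(-115699) - 52414/(-73679)) + q(-496)) = (306800 + (67 + (4*4)*(48 - 1*(-79))))*((-91517/(-115699) - 52414/(-73679)) - 496) = (306800 + (67 + 16*(48 + 79)))*((-91517*(-1/115699) - 52414*(-1/73679)) - 496) = (306800 + (67 + 16*127))*((91517/115699 + 52414/73679) - 496) = (306800 + (67 + 2032))*(12807128429/8524586621 - 496) = (306800 + 2099)*(-4215387835587/8524586621) = 308899*(-4215387835587/8524586621) = -1302129087024988713/8524586621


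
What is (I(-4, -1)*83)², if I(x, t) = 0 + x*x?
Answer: 1763584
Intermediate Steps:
I(x, t) = x² (I(x, t) = 0 + x² = x²)
(I(-4, -1)*83)² = ((-4)²*83)² = (16*83)² = 1328² = 1763584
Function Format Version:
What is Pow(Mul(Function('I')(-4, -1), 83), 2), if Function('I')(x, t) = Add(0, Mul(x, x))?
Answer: 1763584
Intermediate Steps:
Function('I')(x, t) = Pow(x, 2) (Function('I')(x, t) = Add(0, Pow(x, 2)) = Pow(x, 2))
Pow(Mul(Function('I')(-4, -1), 83), 2) = Pow(Mul(Pow(-4, 2), 83), 2) = Pow(Mul(16, 83), 2) = Pow(1328, 2) = 1763584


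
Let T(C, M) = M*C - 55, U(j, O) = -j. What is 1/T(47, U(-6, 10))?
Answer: 1/227 ≈ 0.0044053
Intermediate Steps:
T(C, M) = -55 + C*M (T(C, M) = C*M - 55 = -55 + C*M)
1/T(47, U(-6, 10)) = 1/(-55 + 47*(-1*(-6))) = 1/(-55 + 47*6) = 1/(-55 + 282) = 1/227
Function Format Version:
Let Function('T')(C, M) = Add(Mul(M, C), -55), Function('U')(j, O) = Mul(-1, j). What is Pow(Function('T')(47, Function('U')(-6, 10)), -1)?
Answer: Rational(1, 227) ≈ 0.0044053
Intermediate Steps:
Function('T')(C, M) = Add(-55, Mul(C, M)) (Function('T')(C, M) = Add(Mul(C, M), -55) = Add(-55, Mul(C, M)))
Pow(Function('T')(47, Function('U')(-6, 10)), -1) = Pow(Add(-55, Mul(47, Mul(-1, -6))), -1) = Pow(Add(-55, Mul(47, 6)), -1) = Pow(Add(-55, 282), -1) = Pow(227, -1) = Rational(1, 227)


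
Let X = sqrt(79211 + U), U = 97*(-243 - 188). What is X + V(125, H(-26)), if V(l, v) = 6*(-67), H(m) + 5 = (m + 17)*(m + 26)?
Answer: -402 + 6*sqrt(1039) ≈ -208.60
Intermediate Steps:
H(m) = -5 + (17 + m)*(26 + m) (H(m) = -5 + (m + 17)*(m + 26) = -5 + (17 + m)*(26 + m))
V(l, v) = -402
U = -41807 (U = 97*(-431) = -41807)
X = 6*sqrt(1039) (X = sqrt(79211 - 41807) = sqrt(37404) = 6*sqrt(1039) ≈ 193.40)
X + V(125, H(-26)) = 6*sqrt(1039) - 402 = -402 + 6*sqrt(1039)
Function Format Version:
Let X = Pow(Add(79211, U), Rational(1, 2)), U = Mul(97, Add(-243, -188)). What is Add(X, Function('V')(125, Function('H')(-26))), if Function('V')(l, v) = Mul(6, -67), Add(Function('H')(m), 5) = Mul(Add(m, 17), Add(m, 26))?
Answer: Add(-402, Mul(6, Pow(1039, Rational(1, 2)))) ≈ -208.60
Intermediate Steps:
Function('H')(m) = Add(-5, Mul(Add(17, m), Add(26, m))) (Function('H')(m) = Add(-5, Mul(Add(m, 17), Add(m, 26))) = Add(-5, Mul(Add(17, m), Add(26, m))))
Function('V')(l, v) = -402
U = -41807 (U = Mul(97, -431) = -41807)
X = Mul(6, Pow(1039, Rational(1, 2))) (X = Pow(Add(79211, -41807), Rational(1, 2)) = Pow(37404, Rational(1, 2)) = Mul(6, Pow(1039, Rational(1, 2))) ≈ 193.40)
Add(X, Function('V')(125, Function('H')(-26))) = Add(Mul(6, Pow(1039, Rational(1, 2))), -402) = Add(-402, Mul(6, Pow(1039, Rational(1, 2))))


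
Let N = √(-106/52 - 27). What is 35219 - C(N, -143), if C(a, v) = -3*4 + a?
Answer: 35231 - I*√19630/26 ≈ 35231.0 - 5.3887*I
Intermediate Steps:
N = I*√19630/26 (N = √(-106*1/52 - 27) = √(-53/26 - 27) = √(-755/26) = I*√19630/26 ≈ 5.3887*I)
C(a, v) = -12 + a
35219 - C(N, -143) = 35219 - (-12 + I*√19630/26) = 35219 + (12 - I*√19630/26) = 35231 - I*√19630/26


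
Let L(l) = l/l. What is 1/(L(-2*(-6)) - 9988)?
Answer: -1/9987 ≈ -0.00010013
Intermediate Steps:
L(l) = 1
1/(L(-2*(-6)) - 9988) = 1/(1 - 9988) = 1/(-9987) = -1/9987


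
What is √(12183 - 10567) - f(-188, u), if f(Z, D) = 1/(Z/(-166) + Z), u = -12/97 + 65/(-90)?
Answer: 83/15510 + 4*√101 ≈ 40.205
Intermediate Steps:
u = -1477/1746 (u = -12*1/97 + 65*(-1/90) = -12/97 - 13/18 = -1477/1746 ≈ -0.84593)
f(Z, D) = 166/(165*Z) (f(Z, D) = 1/(Z*(-1/166) + Z) = 1/(-Z/166 + Z) = 1/(165*Z/166) = 166/(165*Z))
√(12183 - 10567) - f(-188, u) = √(12183 - 10567) - 166/(165*(-188)) = √1616 - 166*(-1)/(165*188) = 4*√101 - 1*(-83/15510) = 4*√101 + 83/15510 = 83/15510 + 4*√101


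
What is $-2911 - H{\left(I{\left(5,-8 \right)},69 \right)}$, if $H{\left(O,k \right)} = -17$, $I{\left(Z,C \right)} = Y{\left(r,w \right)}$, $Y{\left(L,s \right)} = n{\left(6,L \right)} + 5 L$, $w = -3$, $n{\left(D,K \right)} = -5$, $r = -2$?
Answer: $-2894$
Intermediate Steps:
$Y{\left(L,s \right)} = -5 + 5 L$
$I{\left(Z,C \right)} = -15$ ($I{\left(Z,C \right)} = -5 + 5 \left(-2\right) = -5 - 10 = -15$)
$-2911 - H{\left(I{\left(5,-8 \right)},69 \right)} = -2911 - -17 = -2911 + 17 = -2894$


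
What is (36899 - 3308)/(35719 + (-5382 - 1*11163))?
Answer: 33591/19174 ≈ 1.7519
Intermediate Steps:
(36899 - 3308)/(35719 + (-5382 - 1*11163)) = 33591/(35719 + (-5382 - 11163)) = 33591/(35719 - 16545) = 33591/19174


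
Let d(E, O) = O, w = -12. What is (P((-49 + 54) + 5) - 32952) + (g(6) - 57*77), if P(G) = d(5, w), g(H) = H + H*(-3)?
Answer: -37365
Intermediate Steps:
g(H) = -2*H (g(H) = H - 3*H = -2*H)
P(G) = -12
(P((-49 + 54) + 5) - 32952) + (g(6) - 57*77) = (-12 - 32952) + (-2*6 - 57*77) = -32964 + (-12 - 4389) = -32964 - 4401 = -37365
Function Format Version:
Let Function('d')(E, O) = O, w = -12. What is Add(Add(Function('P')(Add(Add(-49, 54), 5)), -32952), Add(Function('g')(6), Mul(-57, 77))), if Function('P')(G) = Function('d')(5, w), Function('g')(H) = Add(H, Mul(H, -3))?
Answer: -37365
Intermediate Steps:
Function('g')(H) = Mul(-2, H) (Function('g')(H) = Add(H, Mul(-3, H)) = Mul(-2, H))
Function('P')(G) = -12
Add(Add(Function('P')(Add(Add(-49, 54), 5)), -32952), Add(Function('g')(6), Mul(-57, 77))) = Add(Add(-12, -32952), Add(Mul(-2, 6), Mul(-57, 77))) = Add(-32964, Add(-12, -4389)) = Add(-32964, -4401) = -37365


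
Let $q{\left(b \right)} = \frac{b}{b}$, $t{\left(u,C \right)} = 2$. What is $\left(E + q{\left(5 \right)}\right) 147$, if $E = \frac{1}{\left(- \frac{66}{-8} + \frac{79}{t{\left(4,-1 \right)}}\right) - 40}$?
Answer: $\frac{5145}{31} \approx 165.97$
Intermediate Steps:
$q{\left(b \right)} = 1$
$E = \frac{4}{31}$ ($E = \frac{1}{\left(- \frac{66}{-8} + \frac{79}{2}\right) - 40} = \frac{1}{\left(\left(-66\right) \left(- \frac{1}{8}\right) + 79 \cdot \frac{1}{2}\right) - 40} = \frac{1}{\left(\frac{33}{4} + \frac{79}{2}\right) - 40} = \frac{1}{\frac{191}{4} - 40} = \frac{1}{\frac{31}{4}} = \frac{4}{31} \approx 0.12903$)
$\left(E + q{\left(5 \right)}\right) 147 = \left(\frac{4}{31} + 1\right) 147 = \frac{35}{31} \cdot 147 = \frac{5145}{31}$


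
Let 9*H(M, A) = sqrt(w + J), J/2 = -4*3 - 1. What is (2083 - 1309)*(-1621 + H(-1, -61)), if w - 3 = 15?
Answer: -1254654 + 172*I*sqrt(2) ≈ -1.2547e+6 + 243.24*I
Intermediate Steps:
w = 18 (w = 3 + 15 = 18)
J = -26 (J = 2*(-4*3 - 1) = 2*(-12 - 1) = 2*(-13) = -26)
H(M, A) = 2*I*sqrt(2)/9 (H(M, A) = sqrt(18 - 26)/9 = sqrt(-8)/9 = (2*I*sqrt(2))/9 = 2*I*sqrt(2)/9)
(2083 - 1309)*(-1621 + H(-1, -61)) = (2083 - 1309)*(-1621 + 2*I*sqrt(2)/9) = 774*(-1621 + 2*I*sqrt(2)/9) = -1254654 + 172*I*sqrt(2)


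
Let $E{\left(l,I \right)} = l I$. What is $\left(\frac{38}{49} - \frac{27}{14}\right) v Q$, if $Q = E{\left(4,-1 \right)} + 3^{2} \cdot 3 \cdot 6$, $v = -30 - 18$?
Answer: $\frac{428496}{49} \approx 8744.8$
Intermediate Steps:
$E{\left(l,I \right)} = I l$
$v = -48$ ($v = -30 - 18 = -48$)
$Q = 158$ ($Q = \left(-1\right) 4 + 3^{2} \cdot 3 \cdot 6 = -4 + 9 \cdot 3 \cdot 6 = -4 + 27 \cdot 6 = -4 + 162 = 158$)
$\left(\frac{38}{49} - \frac{27}{14}\right) v Q = \left(\frac{38}{49} - \frac{27}{14}\right) \left(-48\right) 158 = \left(- \frac{113}{98}\right) \left(-48\right) 158 = \frac{2712}{49} \cdot 158 = \frac{428496}{49}$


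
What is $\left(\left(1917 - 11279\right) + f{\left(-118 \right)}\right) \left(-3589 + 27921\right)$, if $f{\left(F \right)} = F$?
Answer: $-230667360$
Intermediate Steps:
$\left(\left(1917 - 11279\right) + f{\left(-118 \right)}\right) \left(-3589 + 27921\right) = \left(\left(1917 - 11279\right) - 118\right) \left(-3589 + 27921\right) = \left(-9362 - 118\right) 24332 = \left(-9480\right) 24332 = -230667360$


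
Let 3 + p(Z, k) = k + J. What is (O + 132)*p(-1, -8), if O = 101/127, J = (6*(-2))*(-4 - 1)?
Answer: 826385/127 ≈ 6507.0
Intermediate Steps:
J = 60 (J = -12*(-5) = 60)
O = 101/127 (O = 101*(1/127) = 101/127 ≈ 0.79528)
p(Z, k) = 57 + k (p(Z, k) = -3 + (k + 60) = -3 + (60 + k) = 57 + k)
(O + 132)*p(-1, -8) = (101/127 + 132)*(57 - 8) = (16865/127)*49 = 826385/127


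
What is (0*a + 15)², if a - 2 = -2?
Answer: 225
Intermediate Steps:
a = 0 (a = 2 - 2 = 0)
(0*a + 15)² = (0*0 + 15)² = (0 + 15)² = 15² = 225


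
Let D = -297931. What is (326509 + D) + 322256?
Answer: 350834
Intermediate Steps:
(326509 + D) + 322256 = (326509 - 297931) + 322256 = 28578 + 322256 = 350834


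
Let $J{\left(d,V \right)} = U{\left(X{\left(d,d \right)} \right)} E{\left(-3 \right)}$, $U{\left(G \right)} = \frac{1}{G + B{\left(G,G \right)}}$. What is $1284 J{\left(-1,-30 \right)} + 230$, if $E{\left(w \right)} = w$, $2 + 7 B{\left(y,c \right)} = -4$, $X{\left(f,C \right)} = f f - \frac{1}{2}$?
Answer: $\frac{55078}{5} \approx 11016.0$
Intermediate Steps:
$X{\left(f,C \right)} = - \frac{1}{2} + f^{2}$ ($X{\left(f,C \right)} = f^{2} - \frac{1}{2} = - \frac{1}{2} + f^{2}$)
$B{\left(y,c \right)} = - \frac{6}{7}$ ($B{\left(y,c \right)} = - \frac{2}{7} + \frac{1}{7} \left(-4\right) = - \frac{2}{7} - \frac{4}{7} = - \frac{6}{7}$)
$U{\left(G \right)} = \frac{1}{- \frac{6}{7} + G}$ ($U{\left(G \right)} = \frac{1}{G - \frac{6}{7}} = \frac{1}{- \frac{6}{7} + G}$)
$J{\left(d,V \right)} = - \frac{21}{- \frac{19}{2} + 7 d^{2}}$ ($J{\left(d,V \right)} = \frac{7}{-6 + 7 \left(- \frac{1}{2} + d^{2}\right)} \left(-3\right) = \frac{7}{-6 + \left(- \frac{7}{2} + 7 d^{2}\right)} \left(-3\right) = \frac{7}{- \frac{19}{2} + 7 d^{2}} \left(-3\right) = - \frac{21}{- \frac{19}{2} + 7 d^{2}}$)
$1284 J{\left(-1,-30 \right)} + 230 = 1284 \left(- \frac{42}{-19 + 14 \left(-1\right)^{2}}\right) + 230 = 1284 \left(- \frac{42}{-19 + 14 \cdot 1}\right) + 230 = 1284 \left(- \frac{42}{-19 + 14}\right) + 230 = 1284 \left(- \frac{42}{-5}\right) + 230 = 1284 \left(\left(-42\right) \left(- \frac{1}{5}\right)\right) + 230 = 1284 \cdot \frac{42}{5} + 230 = \frac{53928}{5} + 230 = \frac{55078}{5}$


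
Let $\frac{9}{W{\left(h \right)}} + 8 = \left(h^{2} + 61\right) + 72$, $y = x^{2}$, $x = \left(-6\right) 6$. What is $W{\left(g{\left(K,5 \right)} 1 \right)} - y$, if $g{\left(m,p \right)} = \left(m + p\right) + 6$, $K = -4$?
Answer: $- \frac{75165}{58} \approx -1295.9$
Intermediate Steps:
$g{\left(m,p \right)} = 6 + m + p$
$x = -36$
$y = 1296$ ($y = \left(-36\right)^{2} = 1296$)
$W{\left(h \right)} = \frac{9}{125 + h^{2}}$ ($W{\left(h \right)} = \frac{9}{-8 + \left(\left(h^{2} + 61\right) + 72\right)} = \frac{9}{-8 + \left(\left(61 + h^{2}\right) + 72\right)} = \frac{9}{-8 + \left(133 + h^{2}\right)} = \frac{9}{125 + h^{2}}$)
$W{\left(g{\left(K,5 \right)} 1 \right)} - y = \frac{9}{125 + \left(\left(6 - 4 + 5\right) 1\right)^{2}} - 1296 = \frac{9}{125 + \left(7 \cdot 1\right)^{2}} - 1296 = \frac{9}{125 + 7^{2}} - 1296 = \frac{9}{125 + 49} - 1296 = \frac{9}{174} - 1296 = 9 \cdot \frac{1}{174} - 1296 = \frac{3}{58} - 1296 = - \frac{75165}{58}$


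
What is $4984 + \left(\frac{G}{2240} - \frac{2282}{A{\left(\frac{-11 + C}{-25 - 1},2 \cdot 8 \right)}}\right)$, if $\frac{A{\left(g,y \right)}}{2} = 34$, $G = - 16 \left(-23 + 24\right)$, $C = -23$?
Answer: $\frac{11782033}{2380} \approx 4950.4$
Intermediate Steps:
$G = -16$ ($G = \left(-16\right) 1 = -16$)
$A{\left(g,y \right)} = 68$ ($A{\left(g,y \right)} = 2 \cdot 34 = 68$)
$4984 + \left(\frac{G}{2240} - \frac{2282}{A{\left(\frac{-11 + C}{-25 - 1},2 \cdot 8 \right)}}\right) = 4984 - \left(\frac{1}{140} + \frac{1141}{34}\right) = 4984 - \frac{79887}{2380} = \frac{11782033}{2380}$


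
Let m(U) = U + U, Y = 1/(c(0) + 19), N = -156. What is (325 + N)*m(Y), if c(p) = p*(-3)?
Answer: 338/19 ≈ 17.789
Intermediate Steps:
c(p) = -3*p
Y = 1/19 (Y = 1/(-3*0 + 19) = 1/(0 + 19) = 1/19 ≈ 0.052632)
m(U) = 2*U
(325 + N)*m(Y) = (325 - 156)*(2*(1/19)) = 169*(2/19) = 338/19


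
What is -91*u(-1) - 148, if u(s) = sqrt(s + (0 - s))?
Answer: -148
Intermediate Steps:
u(s) = 0 (u(s) = sqrt(s - s) = sqrt(0) = 0)
-91*u(-1) - 148 = -91*0 - 148 = 0 - 148 = -148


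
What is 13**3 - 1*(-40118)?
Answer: 42315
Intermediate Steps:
13**3 - 1*(-40118) = 2197 + 40118 = 42315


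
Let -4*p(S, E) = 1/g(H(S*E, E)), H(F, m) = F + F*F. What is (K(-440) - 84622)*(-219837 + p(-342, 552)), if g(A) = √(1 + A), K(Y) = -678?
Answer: 18752096100 + 21325*√35639209873/35639209873 ≈ 1.8752e+10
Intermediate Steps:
H(F, m) = F + F²
p(S, E) = -1/(4*√(1 + E*S*(1 + E*S))) (p(S, E) = -1/(4*√(1 + (S*E)*(1 + S*E))) = -1/(4*√(1 + (E*S)*(1 + E*S))) = -1/(4*√(1 + E*S*(1 + E*S))))
(K(-440) - 84622)*(-219837 + p(-342, 552)) = (-678 - 84622)*(-219837 - 1/(4*√(1 + 552*(-342)*(1 + 552*(-342))))) = -85300*(-219837 - 1/(4*√(1 + 552*(-342)*(1 - 188784)))) = -85300*(-219837 - 1/(4*√(1 + 552*(-342)*(-188783)))) = -85300*(-219837 - 1/(4*√(1 + 35639209872))) = -85300*(-219837 - √35639209873/142556839492) = 18752096100 + 21325*√35639209873/35639209873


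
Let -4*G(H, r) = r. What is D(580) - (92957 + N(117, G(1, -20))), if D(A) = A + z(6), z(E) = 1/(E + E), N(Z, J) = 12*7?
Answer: -1109531/12 ≈ -92461.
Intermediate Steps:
G(H, r) = -r/4
N(Z, J) = 84
z(E) = 1/(2*E)
D(A) = 1/12 + A (D(A) = A + (1/2)/6 = A + (1/2)*(1/6) = A + 1/12 = 1/12 + A)
D(580) - (92957 + N(117, G(1, -20))) = (1/12 + 580) - (92957 + 84) = 6961/12 - 1*93041 = 6961/12 - 93041 = -1109531/12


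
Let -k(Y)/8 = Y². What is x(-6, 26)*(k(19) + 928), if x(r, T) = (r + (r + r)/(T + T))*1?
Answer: 158760/13 ≈ 12212.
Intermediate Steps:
x(r, T) = r + r/T (x(r, T) = (r + (2*r)/((2*T)))*1 = (r + (2*r)*(1/(2*T)))*1 = (r + r/T)*1 = r + r/T)
k(Y) = -8*Y²
x(-6, 26)*(k(19) + 928) = (-6 - 6/26)*(-8*19² + 928) = (-6 - 6*1/26)*(-8*361 + 928) = (-6 - 3/13)*(-2888 + 928) = -81/13*(-1960) = 158760/13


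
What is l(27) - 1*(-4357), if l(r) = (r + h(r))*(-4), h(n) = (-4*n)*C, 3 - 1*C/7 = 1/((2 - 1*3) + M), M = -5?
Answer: 13825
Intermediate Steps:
C = 133/6 (C = 21 - 7/((2 - 1*3) - 5) = 21 - 7/((2 - 3) - 5) = 21 - 7/(-1 - 5) = 21 - 7/(-6) = 21 - 7*(-1/6) = 21 + 7/6 = 133/6 ≈ 22.167)
h(n) = -266*n/3 (h(n) = -4*n*(133/6) = -266*n/3)
l(r) = 1052*r/3 (l(r) = (r - 266*r/3)*(-4) = -263*r/3*(-4) = 1052*r/3)
l(27) - 1*(-4357) = (1052/3)*27 - 1*(-4357) = 9468 + 4357 = 13825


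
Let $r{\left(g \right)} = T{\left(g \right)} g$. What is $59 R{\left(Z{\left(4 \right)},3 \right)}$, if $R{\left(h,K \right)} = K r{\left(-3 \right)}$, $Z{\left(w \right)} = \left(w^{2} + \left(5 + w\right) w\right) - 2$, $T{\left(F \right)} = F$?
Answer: $1593$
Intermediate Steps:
$Z{\left(w \right)} = -2 + w^{2} + w \left(5 + w\right)$ ($Z{\left(w \right)} = \left(w^{2} + w \left(5 + w\right)\right) - 2 = -2 + w^{2} + w \left(5 + w\right)$)
$r{\left(g \right)} = g^{2}$ ($r{\left(g \right)} = g g = g^{2}$)
$R{\left(h,K \right)} = 9 K$ ($R{\left(h,K \right)} = K \left(-3\right)^{2} = K 9 = 9 K$)
$59 R{\left(Z{\left(4 \right)},3 \right)} = 59 \cdot 9 \cdot 3 = 59 \cdot 27 = 1593$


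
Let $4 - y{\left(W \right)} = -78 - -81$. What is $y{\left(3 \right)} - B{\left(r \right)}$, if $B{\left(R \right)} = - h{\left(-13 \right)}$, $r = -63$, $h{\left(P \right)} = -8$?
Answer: $-7$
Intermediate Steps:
$y{\left(W \right)} = 1$ ($y{\left(W \right)} = 4 - \left(-78 - -81\right) = 4 - \left(-78 + 81\right) = 4 - 3 = 1$)
$B{\left(R \right)} = 8$ ($B{\left(R \right)} = \left(-1\right) \left(-8\right) = 8$)
$y{\left(3 \right)} - B{\left(r \right)} = 1 - 8 = -7$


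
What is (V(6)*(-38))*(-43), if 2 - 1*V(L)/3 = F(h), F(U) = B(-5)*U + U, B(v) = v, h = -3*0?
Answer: 9804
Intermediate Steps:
h = 0
F(U) = -4*U (F(U) = -5*U + U = -4*U)
V(L) = 6 (V(L) = 6 - (-12)*0 = 6 - 3*0 = 6 + 0 = 6)
(V(6)*(-38))*(-43) = (6*(-38))*(-43) = -228*(-43) = 9804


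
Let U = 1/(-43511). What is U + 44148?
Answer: 1920923627/43511 ≈ 44148.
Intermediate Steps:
U = -1/43511 ≈ -2.2983e-5
U + 44148 = -1/43511 + 44148 = 1920923627/43511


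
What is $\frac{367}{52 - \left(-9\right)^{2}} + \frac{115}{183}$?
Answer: $- \frac{63826}{5307} \approx -12.027$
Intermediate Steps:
$\frac{367}{52 - \left(-9\right)^{2}} + \frac{115}{183} = \frac{367}{52 - 81} + 115 \cdot \frac{1}{183} = \frac{367}{52 - 81} + \frac{115}{183} = \frac{367}{-29} + \frac{115}{183} = 367 \left(- \frac{1}{29}\right) + \frac{115}{183} = - \frac{367}{29} + \frac{115}{183} = - \frac{63826}{5307}$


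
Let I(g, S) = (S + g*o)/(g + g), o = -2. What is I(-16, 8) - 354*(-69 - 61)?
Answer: 184075/4 ≈ 46019.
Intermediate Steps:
I(g, S) = (S - 2*g)/(2*g) (I(g, S) = (S + g*(-2))/(g + g) = (S - 2*g)/((2*g)) = (S - 2*g)*(1/(2*g)) = (S - 2*g)/(2*g))
I(-16, 8) - 354*(-69 - 61) = ((½)*8 - 1*(-16))/(-16) - 354*(-69 - 61) = -(4 + 16)/16 - 354*(-130) = -1/16*20 + 46020 = -5/4 + 46020 = 184075/4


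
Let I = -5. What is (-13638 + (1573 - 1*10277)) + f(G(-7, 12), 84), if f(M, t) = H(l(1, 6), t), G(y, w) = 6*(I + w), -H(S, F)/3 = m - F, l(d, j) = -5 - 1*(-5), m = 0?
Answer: -22090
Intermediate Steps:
l(d, j) = 0 (l(d, j) = -5 + 5 = 0)
H(S, F) = 3*F (H(S, F) = -3*(0 - F) = -(-3)*F = 3*F)
G(y, w) = -30 + 6*w (G(y, w) = 6*(-5 + w) = -30 + 6*w)
f(M, t) = 3*t
(-13638 + (1573 - 1*10277)) + f(G(-7, 12), 84) = (-13638 + (1573 - 1*10277)) + 3*84 = (-13638 + (1573 - 10277)) + 252 = (-13638 - 8704) + 252 = -22342 + 252 = -22090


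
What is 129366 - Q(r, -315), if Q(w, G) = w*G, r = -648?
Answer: -74754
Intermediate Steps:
Q(w, G) = G*w
129366 - Q(r, -315) = 129366 - (-315)*(-648) = 129366 - 1*204120 = 129366 - 204120 = -74754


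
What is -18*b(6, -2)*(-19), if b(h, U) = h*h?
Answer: 12312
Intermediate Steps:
b(h, U) = h²
-18*b(6, -2)*(-19) = -18*6²*(-19) = -18*36*(-19) = -648*(-19) = 12312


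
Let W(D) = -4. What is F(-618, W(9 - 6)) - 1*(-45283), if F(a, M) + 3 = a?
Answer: 44662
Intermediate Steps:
F(a, M) = -3 + a
F(-618, W(9 - 6)) - 1*(-45283) = (-3 - 618) - 1*(-45283) = -621 + 45283 = 44662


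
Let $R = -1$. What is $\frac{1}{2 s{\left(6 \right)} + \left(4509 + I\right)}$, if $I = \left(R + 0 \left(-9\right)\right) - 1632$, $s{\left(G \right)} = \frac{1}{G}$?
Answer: $\frac{3}{8629} \approx 0.00034767$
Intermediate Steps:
$I = -1633$ ($I = \left(-1 + 0 \left(-9\right)\right) - 1632 = \left(-1 + 0\right) - 1632 = -1 - 1632 = -1633$)
$\frac{1}{2 s{\left(6 \right)} + \left(4509 + I\right)} = \frac{1}{\frac{2}{6} + \left(4509 - 1633\right)} = \frac{1}{2 \cdot \frac{1}{6} + 2876} = \frac{1}{\frac{1}{3} + 2876} = \frac{1}{\frac{8629}{3}} = \frac{3}{8629}$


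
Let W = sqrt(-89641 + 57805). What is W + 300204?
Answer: 300204 + 2*I*sqrt(7959) ≈ 3.002e+5 + 178.43*I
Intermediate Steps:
W = 2*I*sqrt(7959) (W = sqrt(-31836) = 2*I*sqrt(7959) ≈ 178.43*I)
W + 300204 = 2*I*sqrt(7959) + 300204 = 300204 + 2*I*sqrt(7959)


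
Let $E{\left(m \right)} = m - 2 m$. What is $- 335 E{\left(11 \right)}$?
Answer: $3685$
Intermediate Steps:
$E{\left(m \right)} = - m$
$- 335 E{\left(11 \right)} = - 335 \left(\left(-1\right) 11\right) = \left(-335\right) \left(-11\right) = 3685$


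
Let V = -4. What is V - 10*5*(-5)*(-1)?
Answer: -254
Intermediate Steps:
V - 10*5*(-5)*(-1) = -4 - 10*5*(-5)*(-1) = -4 - (-250)*(-1) = -4 - 10*25 = -4 - 250 = -254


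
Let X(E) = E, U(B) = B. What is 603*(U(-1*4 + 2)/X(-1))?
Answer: 1206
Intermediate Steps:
603*(U(-1*4 + 2)/X(-1)) = 603*((-1*4 + 2)/(-1)) = 603*((-4 + 2)*(-1)) = 603*(-2*(-1)) = 603*2 = 1206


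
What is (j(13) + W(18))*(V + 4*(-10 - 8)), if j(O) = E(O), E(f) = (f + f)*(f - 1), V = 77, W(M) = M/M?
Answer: 1565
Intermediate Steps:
W(M) = 1
E(f) = 2*f*(-1 + f) (E(f) = (2*f)*(-1 + f) = 2*f*(-1 + f))
j(O) = 2*O*(-1 + O)
(j(13) + W(18))*(V + 4*(-10 - 8)) = (2*13*(-1 + 13) + 1)*(77 + 4*(-10 - 8)) = (2*13*12 + 1)*(77 + 4*(-18)) = (312 + 1)*(77 - 72) = 313*5 = 1565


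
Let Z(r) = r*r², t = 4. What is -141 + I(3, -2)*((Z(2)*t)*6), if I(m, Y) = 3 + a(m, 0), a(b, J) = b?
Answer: 1011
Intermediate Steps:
Z(r) = r³
I(m, Y) = 3 + m
-141 + I(3, -2)*((Z(2)*t)*6) = -141 + (3 + 3)*((2³*4)*6) = -141 + 6*((8*4)*6) = -141 + 6*(32*6) = -141 + 6*192 = -141 + 1152 = 1011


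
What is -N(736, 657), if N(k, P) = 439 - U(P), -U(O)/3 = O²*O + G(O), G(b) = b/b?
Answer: -850780621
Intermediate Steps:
G(b) = 1
U(O) = -3 - 3*O³ (U(O) = -3*(O²*O + 1) = -3*(O³ + 1) = -3*(1 + O³) = -3 - 3*O³)
N(k, P) = 442 + 3*P³ (N(k, P) = 439 - (-3 - 3*P³) = 439 + (3 + 3*P³) = 442 + 3*P³)
-N(736, 657) = -(442 + 3*657³) = -(442 + 3*283593393) = -(442 + 850780179) = -1*850780621 = -850780621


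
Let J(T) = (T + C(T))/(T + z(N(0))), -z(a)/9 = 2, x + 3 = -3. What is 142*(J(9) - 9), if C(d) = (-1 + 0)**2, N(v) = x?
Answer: -12922/9 ≈ -1435.8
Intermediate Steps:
x = -6 (x = -3 - 3 = -6)
N(v) = -6
z(a) = -18 (z(a) = -9*2 = -18)
C(d) = 1 (C(d) = (-1)**2 = 1)
J(T) = (1 + T)/(-18 + T) (J(T) = (T + 1)/(T - 18) = (1 + T)/(-18 + T))
142*(J(9) - 9) = 142*((1 + 9)/(-18 + 9) - 9) = 142*(10/(-9) - 9) = 142*(-1/9*10 - 9) = 142*(-10/9 - 9) = 142*(-91/9) = -12922/9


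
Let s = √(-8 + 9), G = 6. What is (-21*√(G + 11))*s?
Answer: -21*√17 ≈ -86.585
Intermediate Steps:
s = 1 (s = √1 = 1)
(-21*√(G + 11))*s = -21*√(6 + 11)*1 = -21*√17*1 = -21*√17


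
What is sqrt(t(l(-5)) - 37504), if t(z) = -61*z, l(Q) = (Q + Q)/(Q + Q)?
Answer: I*sqrt(37565) ≈ 193.82*I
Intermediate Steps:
l(Q) = 1 (l(Q) = (2*Q)/((2*Q)) = (2*Q)*(1/(2*Q)) = 1)
sqrt(t(l(-5)) - 37504) = sqrt(-61*1 - 37504) = sqrt(-61 - 37504) = sqrt(-37565) = I*sqrt(37565)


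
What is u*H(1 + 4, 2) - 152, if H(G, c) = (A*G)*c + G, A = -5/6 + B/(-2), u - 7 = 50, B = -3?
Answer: 513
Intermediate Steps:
u = 57 (u = 7 + 50 = 57)
A = ⅔ (A = -5/6 - 3/(-2) = -5*⅙ - 3*(-½) = -⅚ + 3/2 = ⅔ ≈ 0.66667)
H(G, c) = G + 2*G*c/3 (H(G, c) = (2*G/3)*c + G = 2*G*c/3 + G = G + 2*G*c/3)
u*H(1 + 4, 2) - 152 = 57*((1 + 4)*(3 + 2*2)/3) - 152 = 57*((⅓)*5*(3 + 4)) - 152 = 57*((⅓)*5*7) - 152 = 57*(35/3) - 152 = 665 - 152 = 513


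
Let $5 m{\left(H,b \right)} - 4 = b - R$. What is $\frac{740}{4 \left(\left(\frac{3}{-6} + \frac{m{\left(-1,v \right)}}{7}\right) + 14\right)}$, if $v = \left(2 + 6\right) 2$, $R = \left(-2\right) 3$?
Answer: $\frac{12950}{997} \approx 12.989$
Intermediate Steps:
$R = -6$
$v = 16$ ($v = 8 \cdot 2 = 16$)
$m{\left(H,b \right)} = 2 + \frac{b}{5}$ ($m{\left(H,b \right)} = \frac{4}{5} + \frac{b - -6}{5} = \frac{4}{5} + \frac{b + 6}{5} = \frac{4}{5} + \frac{6 + b}{5} = \frac{4}{5} + \left(\frac{6}{5} + \frac{b}{5}\right) = 2 + \frac{b}{5}$)
$\frac{740}{4 \left(\left(\frac{3}{-6} + \frac{m{\left(-1,v \right)}}{7}\right) + 14\right)} = \frac{740}{4 \left(\left(\frac{3}{-6} + \frac{2 + \frac{1}{5} \cdot 16}{7}\right) + 14\right)} = \frac{740}{4 \left(\left(3 \left(- \frac{1}{6}\right) + \left(2 + \frac{16}{5}\right) \frac{1}{7}\right) + 14\right)} = \frac{740}{4 \left(\left(- \frac{1}{2} + \frac{26}{5} \cdot \frac{1}{7}\right) + 14\right)} = \frac{740}{4 \left(\left(- \frac{1}{2} + \frac{26}{35}\right) + 14\right)} = \frac{740}{4 \left(\frac{17}{70} + 14\right)} = \frac{740}{4 \cdot \frac{997}{70}} = \frac{740}{\frac{1994}{35}} = 740 \cdot \frac{35}{1994} = \frac{12950}{997}$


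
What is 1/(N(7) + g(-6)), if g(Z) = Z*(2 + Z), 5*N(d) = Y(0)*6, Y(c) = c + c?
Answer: 1/24 ≈ 0.041667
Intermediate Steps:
Y(c) = 2*c
N(d) = 0 (N(d) = ((2*0)*6)/5 = (0*6)/5 = (1/5)*0 = 0)
1/(N(7) + g(-6)) = 1/(0 - 6*(2 - 6)) = 1/(0 - 6*(-4)) = 1/(0 + 24) = 1/24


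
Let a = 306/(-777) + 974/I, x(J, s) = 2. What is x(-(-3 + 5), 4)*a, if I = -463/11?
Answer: -5644304/119917 ≈ -47.068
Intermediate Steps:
I = -463/11 (I = -463*1/11 = -463/11 ≈ -42.091)
a = -2822152/119917 (a = 306/(-777) + 974/(-463/11) = 306*(-1/777) + 974*(-11/463) = -102/259 - 10714/463 = -2822152/119917 ≈ -23.534)
x(-(-3 + 5), 4)*a = 2*(-2822152/119917) = -5644304/119917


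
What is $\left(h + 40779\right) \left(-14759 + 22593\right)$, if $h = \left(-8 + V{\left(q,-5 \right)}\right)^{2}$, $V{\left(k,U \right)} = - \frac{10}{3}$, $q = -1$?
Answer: $\frac{2884220278}{9} \approx 3.2047 \cdot 10^{8}$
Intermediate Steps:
$V{\left(k,U \right)} = - \frac{10}{3}$ ($V{\left(k,U \right)} = \left(-10\right) \frac{1}{3} = - \frac{10}{3}$)
$h = \frac{1156}{9}$ ($h = \left(-8 - \frac{10}{3}\right)^{2} = \left(- \frac{34}{3}\right)^{2} = \frac{1156}{9} \approx 128.44$)
$\left(h + 40779\right) \left(-14759 + 22593\right) = \left(\frac{1156}{9} + 40779\right) \left(-14759 + 22593\right) = \frac{368167}{9} \cdot 7834 = \frac{2884220278}{9}$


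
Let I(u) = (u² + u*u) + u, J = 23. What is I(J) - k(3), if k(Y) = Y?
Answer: 1078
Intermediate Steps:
I(u) = u + 2*u² (I(u) = (u² + u²) + u = 2*u² + u = u + 2*u²)
I(J) - k(3) = 23*(1 + 2*23) - 1*3 = 23*(1 + 46) - 3 = 23*47 - 3 = 1081 - 3 = 1078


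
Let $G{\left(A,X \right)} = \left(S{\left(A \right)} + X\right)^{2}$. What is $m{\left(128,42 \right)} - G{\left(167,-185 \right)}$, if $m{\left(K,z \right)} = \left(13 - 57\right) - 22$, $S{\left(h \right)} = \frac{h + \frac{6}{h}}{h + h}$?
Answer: $- \frac{106110739599969}{3111185284} \approx -34106.0$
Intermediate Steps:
$S{\left(h \right)} = \frac{h + \frac{6}{h}}{2 h}$
$m{\left(K,z \right)} = -66$ ($m{\left(K,z \right)} = -44 - 22 = -66$)
$G{\left(A,X \right)} = \left(\frac{1}{2} + X + \frac{3}{A^{2}}\right)^{2}$ ($G{\left(A,X \right)} = \left(\left(\frac{1}{2} + \frac{3}{A^{2}}\right) + X\right)^{2} = \left(\frac{1}{2} + X + \frac{3}{A^{2}}\right)^{2}$)
$m{\left(128,42 \right)} - G{\left(167,-185 \right)} = -66 - \frac{\left(6 + 167^{2} + 2 \left(-185\right) 167^{2}\right)^{2}}{4 \cdot 777796321} = -66 - \frac{1}{4} \cdot \frac{1}{777796321} \left(6 + 27889 + 2 \left(-185\right) 27889\right)^{2} = -66 - \frac{1}{4} \cdot \frac{1}{777796321} \left(6 + 27889 - 10318930\right)^{2} = -66 - \frac{1}{4} \cdot \frac{1}{777796321} \left(-10291035\right)^{2} = -66 - \frac{1}{4} \cdot \frac{1}{777796321} \cdot 105905401371225 = -66 - \frac{105905401371225}{3111185284} = - \frac{106110739599969}{3111185284}$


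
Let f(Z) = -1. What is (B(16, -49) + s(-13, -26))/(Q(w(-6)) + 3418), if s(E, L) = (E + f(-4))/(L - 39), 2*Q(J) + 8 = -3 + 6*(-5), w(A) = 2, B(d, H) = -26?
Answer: -3352/441675 ≈ -0.0075893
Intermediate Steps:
Q(J) = -41/2 (Q(J) = -4 + (-3 + 6*(-5))/2 = -4 + (-3 - 30)/2 = -4 + (1/2)*(-33) = -4 - 33/2 = -41/2)
s(E, L) = (-1 + E)/(-39 + L) (s(E, L) = (E - 1)/(L - 39) = (-1 + E)/(-39 + L))
(B(16, -49) + s(-13, -26))/(Q(w(-6)) + 3418) = (-26 + (-1 - 13)/(-39 - 26))/(-41/2 + 3418) = (-26 - 14/(-65))/(6795/2) = (-26 - 1/65*(-14))*(2/6795) = (-26 + 14/65)*(2/6795) = -1676/65*2/6795 = -3352/441675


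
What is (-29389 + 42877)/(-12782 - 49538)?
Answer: -843/3895 ≈ -0.21643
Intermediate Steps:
(-29389 + 42877)/(-12782 - 49538) = 13488/(-62320) = 13488*(-1/62320) = -843/3895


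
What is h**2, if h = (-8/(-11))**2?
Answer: 4096/14641 ≈ 0.27976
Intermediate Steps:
h = 64/121 (h = (-8*(-1/11))**2 = (8/11)**2 = 64/121 ≈ 0.52893)
h**2 = (64/121)**2 = 4096/14641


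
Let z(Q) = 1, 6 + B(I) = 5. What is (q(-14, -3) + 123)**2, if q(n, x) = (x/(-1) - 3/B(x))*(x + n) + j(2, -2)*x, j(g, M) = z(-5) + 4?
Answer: 36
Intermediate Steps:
B(I) = -1 (B(I) = -6 + 5 = -1)
j(g, M) = 5 (j(g, M) = 1 + 4 = 5)
q(n, x) = 5*x + (3 - x)*(n + x) (q(n, x) = (x/(-1) - 3/(-1))*(x + n) + 5*x = (x*(-1) - 3*(-1))*(n + x) + 5*x = (-x + 3)*(n + x) + 5*x = (3 - x)*(n + x) + 5*x = 5*x + (3 - x)*(n + x))
(q(-14, -3) + 123)**2 = ((3*(-14) + 3*(-3) - 1*(-3)*(-5 - 14 - 3)) + 123)**2 = ((-42 - 9 - 1*(-3)*(-22)) + 123)**2 = ((-42 - 9 - 66) + 123)**2 = (-117 + 123)**2 = 6**2 = 36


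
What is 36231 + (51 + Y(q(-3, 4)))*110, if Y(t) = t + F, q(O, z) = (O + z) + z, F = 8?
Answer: 43271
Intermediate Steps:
q(O, z) = O + 2*z
Y(t) = 8 + t (Y(t) = t + 8 = 8 + t)
36231 + (51 + Y(q(-3, 4)))*110 = 36231 + (51 + (8 + (-3 + 2*4)))*110 = 36231 + (51 + (8 + (-3 + 8)))*110 = 36231 + (51 + (8 + 5))*110 = 36231 + (51 + 13)*110 = 36231 + 64*110 = 36231 + 7040 = 43271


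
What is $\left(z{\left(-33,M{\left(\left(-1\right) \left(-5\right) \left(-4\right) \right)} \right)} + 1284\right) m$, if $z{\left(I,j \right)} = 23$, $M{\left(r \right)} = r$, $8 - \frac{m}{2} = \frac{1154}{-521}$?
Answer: $\frac{13911708}{521} \approx 26702.0$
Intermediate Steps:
$m = \frac{10644}{521}$ ($m = 16 - 2 \frac{1154}{-521} = 16 - 2 \cdot 1154 \left(- \frac{1}{521}\right) = 16 - - \frac{2308}{521} = 16 + \frac{2308}{521} = \frac{10644}{521} \approx 20.43$)
$\left(z{\left(-33,M{\left(\left(-1\right) \left(-5\right) \left(-4\right) \right)} \right)} + 1284\right) m = \left(23 + 1284\right) \frac{10644}{521} = 1307 \cdot \frac{10644}{521} = \frac{13911708}{521}$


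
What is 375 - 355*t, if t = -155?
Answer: 55400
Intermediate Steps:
375 - 355*t = 375 - 355*(-155) = 375 + 55025 = 55400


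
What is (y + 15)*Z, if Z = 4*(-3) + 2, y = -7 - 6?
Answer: -20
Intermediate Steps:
y = -13
Z = -10 (Z = -12 + 2 = -10)
(y + 15)*Z = (-13 + 15)*(-10) = 2*(-10) = -20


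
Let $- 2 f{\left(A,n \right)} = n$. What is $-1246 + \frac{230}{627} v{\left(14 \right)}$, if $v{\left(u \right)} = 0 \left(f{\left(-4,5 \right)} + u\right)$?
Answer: $-1246$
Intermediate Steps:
$f{\left(A,n \right)} = - \frac{n}{2}$
$v{\left(u \right)} = 0$ ($v{\left(u \right)} = 0 \left(\left(- \frac{1}{2}\right) 5 + u\right) = 0 \left(- \frac{5}{2} + u\right) = 0$)
$-1246 + \frac{230}{627} v{\left(14 \right)} = -1246 + \frac{230}{627} \cdot 0 = -1246 + 0 = -1246$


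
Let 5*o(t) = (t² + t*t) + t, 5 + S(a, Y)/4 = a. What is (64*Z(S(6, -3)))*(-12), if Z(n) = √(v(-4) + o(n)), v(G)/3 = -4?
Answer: -1536*I*√30/5 ≈ -1682.6*I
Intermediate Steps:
S(a, Y) = -20 + 4*a
o(t) = t/5 + 2*t²/5 (o(t) = ((t² + t*t) + t)/5 = ((t² + t²) + t)/5 = (2*t² + t)/5 = (t + 2*t²)/5 = t/5 + 2*t²/5)
v(G) = -12 (v(G) = 3*(-4) = -12)
Z(n) = √(-12 + n*(1 + 2*n)/5)
(64*Z(S(6, -3)))*(-12) = (64*(√5*√(-60 + (-20 + 4*6)*(1 + 2*(-20 + 4*6)))/5))*(-12) = (64*(√5*√(-60 + (-20 + 24)*(1 + 2*(-20 + 24)))/5))*(-12) = (64*(√5*√(-60 + 4*(1 + 2*4))/5))*(-12) = (64*(√5*√(-60 + 4*(1 + 8))/5))*(-12) = (64*(√5*√(-60 + 4*9)/5))*(-12) = (64*(√5*√(-60 + 36)/5))*(-12) = (64*(√5*√(-24)/5))*(-12) = (64*(√5*(2*I*√6)/5))*(-12) = (64*(2*I*√30/5))*(-12) = (128*I*√30/5)*(-12) = -1536*I*√30/5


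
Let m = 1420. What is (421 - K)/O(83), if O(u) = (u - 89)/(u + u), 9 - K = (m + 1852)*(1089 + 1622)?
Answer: -736276732/3 ≈ -2.4543e+8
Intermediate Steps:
K = -8870383 (K = 9 - (1420 + 1852)*(1089 + 1622) = 9 - 3272*2711 = 9 - 1*8870392 = 9 - 8870392 = -8870383)
O(u) = (-89 + u)/(2*u) (O(u) = (-89 + u)/((2*u)) = (-89 + u)*(1/(2*u)) = (-89 + u)/(2*u))
(421 - K)/O(83) = (421 - 1*(-8870383))/(((½)*(-89 + 83)/83)) = (421 + 8870383)/(((½)*(1/83)*(-6))) = 8870804/(-3/83) = 8870804*(-83/3) = -736276732/3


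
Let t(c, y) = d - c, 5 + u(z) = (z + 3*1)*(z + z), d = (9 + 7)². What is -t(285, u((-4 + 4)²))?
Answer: 29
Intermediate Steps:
d = 256 (d = 16² = 256)
u(z) = -5 + 2*z*(3 + z) (u(z) = -5 + (z + 3*1)*(z + z) = -5 + (z + 3)*(2*z) = -5 + (3 + z)*(2*z) = -5 + 2*z*(3 + z))
t(c, y) = 256 - c
-t(285, u((-4 + 4)²)) = -(256 - 1*285) = -(256 - 285) = -1*(-29) = 29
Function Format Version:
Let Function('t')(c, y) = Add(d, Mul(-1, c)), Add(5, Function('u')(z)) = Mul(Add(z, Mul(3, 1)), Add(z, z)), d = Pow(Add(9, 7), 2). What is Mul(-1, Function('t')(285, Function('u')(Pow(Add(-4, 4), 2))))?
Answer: 29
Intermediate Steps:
d = 256 (d = Pow(16, 2) = 256)
Function('u')(z) = Add(-5, Mul(2, z, Add(3, z))) (Function('u')(z) = Add(-5, Mul(Add(z, Mul(3, 1)), Add(z, z))) = Add(-5, Mul(Add(z, 3), Mul(2, z))) = Add(-5, Mul(Add(3, z), Mul(2, z))) = Add(-5, Mul(2, z, Add(3, z))))
Function('t')(c, y) = Add(256, Mul(-1, c))
Mul(-1, Function('t')(285, Function('u')(Pow(Add(-4, 4), 2)))) = Mul(-1, Add(256, Mul(-1, 285))) = Mul(-1, Add(256, -285)) = Mul(-1, -29) = 29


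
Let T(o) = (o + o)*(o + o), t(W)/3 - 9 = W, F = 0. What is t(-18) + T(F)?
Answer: -27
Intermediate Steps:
t(W) = 27 + 3*W
T(o) = 4*o² (T(o) = (2*o)*(2*o) = 4*o²)
t(-18) + T(F) = (27 + 3*(-18)) + 4*0² = (27 - 54) + 4*0 = -27 + 0 = -27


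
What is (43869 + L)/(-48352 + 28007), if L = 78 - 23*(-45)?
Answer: -44982/20345 ≈ -2.2110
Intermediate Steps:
L = 1113 (L = 78 + 1035 = 1113)
(43869 + L)/(-48352 + 28007) = (43869 + 1113)/(-48352 + 28007) = 44982/(-20345) = 44982*(-1/20345) = -44982/20345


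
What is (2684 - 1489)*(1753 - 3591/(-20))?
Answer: 9237589/4 ≈ 2.3094e+6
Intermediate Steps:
(2684 - 1489)*(1753 - 3591/(-20)) = 1195*(1753 - 3591*(-1/20)) = 1195*(1753 + 3591/20) = 1195*(38651/20) = 9237589/4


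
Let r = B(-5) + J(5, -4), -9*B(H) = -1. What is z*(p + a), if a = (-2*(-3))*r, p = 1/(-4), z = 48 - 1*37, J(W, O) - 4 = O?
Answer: 55/12 ≈ 4.5833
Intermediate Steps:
B(H) = ⅑ (B(H) = -⅑*(-1) = ⅑)
J(W, O) = 4 + O
z = 11 (z = 48 - 37 = 11)
r = ⅑ (r = ⅑ + (4 - 4) = ⅑ + 0 = ⅑ ≈ 0.11111)
p = -¼ ≈ -0.25000
a = ⅔ (a = -2*(-3)*(⅑) = 6*(⅑) = ⅔ ≈ 0.66667)
z*(p + a) = 11*(-¼ + ⅔) = 11*(5/12) = 55/12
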